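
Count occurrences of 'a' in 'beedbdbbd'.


Scanning 'beedbdbbd' for 'a':
  No matches found.
Total occurrences of 'a': 0

0


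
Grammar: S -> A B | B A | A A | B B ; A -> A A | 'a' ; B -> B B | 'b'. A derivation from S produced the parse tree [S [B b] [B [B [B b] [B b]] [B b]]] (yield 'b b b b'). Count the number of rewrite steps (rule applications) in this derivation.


Every bracketed nonterminal node [X ...] in the tree is produced by exactly one rule application.
Reading the tree off as a leftmost derivation:
  Step 1: S  =>  B B   (applied S -> B B)
  Step 2: B B  =>  b B   (applied B -> b)
  Step 3: b B  =>  b B B   (applied B -> B B)
  Step 4: b B B  =>  b B B B   (applied B -> B B)
  Step 5: b B B B  =>  b b B B   (applied B -> b)
  Step 6: b b B B  =>  b b b B   (applied B -> b)
  Step 7: b b b B  =>  b b b b   (applied B -> b)
Final yield: b b b b
Total rewrite steps: 7

7


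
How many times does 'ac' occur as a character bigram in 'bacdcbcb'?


Scanning 'bacdcbcb' for bigram 'ac':
  Position 0: 'ba' -> no
  Position 1: 'ac' -> MATCH
  Position 2: 'cd' -> no
  Position 3: 'dc' -> no
  Position 4: 'cb' -> no
  Position 5: 'bc' -> no
  Position 6: 'cb' -> no
Total matches: 1

1


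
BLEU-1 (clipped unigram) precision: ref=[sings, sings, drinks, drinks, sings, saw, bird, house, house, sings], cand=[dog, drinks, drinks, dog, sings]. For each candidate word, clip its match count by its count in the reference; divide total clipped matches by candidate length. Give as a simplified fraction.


Reference word counts: {'bird': 1, 'drinks': 2, 'house': 2, 'saw': 1, 'sings': 4}
Checking each candidate word (with clipping):
  'dog' -> not in reference -> no match (matches: 0)
  'drinks' -> in reference (ref count 2, used 1/2) -> match (matches: 1)
  'drinks' -> in reference (ref count 2, used 2/2) -> match (matches: 2)
  'dog' -> not in reference -> no match (matches: 2)
  'sings' -> in reference (ref count 4, used 1/4) -> match (matches: 3)
Clipped matches: 3, Candidate length: 5
Precision = 3/5

3/5


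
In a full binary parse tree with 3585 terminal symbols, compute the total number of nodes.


Leaf nodes (terminals): 3585
Internal nodes = n - 1 = 3585 - 1 = 3584
Total = leaves + internal = 3585 + 3584 = 7169

7169


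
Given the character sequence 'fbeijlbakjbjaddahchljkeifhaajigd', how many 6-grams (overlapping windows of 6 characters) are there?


String 'fbeijlbakjbjaddahchljkeifhaajigd' has length L = 32.
Number of overlapping n-grams = L - n + 1
Substituting: 32 - 6 + 1 = 27

27


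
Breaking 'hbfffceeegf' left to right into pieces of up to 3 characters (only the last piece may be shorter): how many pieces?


'hbfffceeegf' has 11 characters.
Chunking with max size 3:
  Chunk 1: 'hbf' (positions 0-2)
  Chunk 2: 'ffc' (positions 3-5)
  Chunk 3: 'eee' (positions 6-8)
  Chunk 4: 'gf' (positions 9-10)
Total chunks: ceil(11 / 3) = 4

4


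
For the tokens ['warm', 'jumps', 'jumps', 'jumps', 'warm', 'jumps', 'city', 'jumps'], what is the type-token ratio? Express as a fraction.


Tokens: 8
Unique types: ('city', 'jumps', 'warm') = 3
TTR = 3/8
Already in lowest terms.

3/8


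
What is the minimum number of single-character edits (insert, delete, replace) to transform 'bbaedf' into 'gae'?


Building DP table for s1='bbaedf' (len 6) and s2='gae' (len 3):
       g  a  e
    0  1  2  3
  b 1  1  2  3
  b 2  2  2  3
  a 3  3  2  3
  e 4  4  3  2
  d 5  5  4  3
  f 6  6  5  4
Edit distance = dp[6][3] = 4

4


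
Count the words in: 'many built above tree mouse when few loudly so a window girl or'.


Counting words by splitting on spaces:
  Word 1: 'many'
  Word 2: 'built'
  Word 3: 'above'
  Word 4: 'tree'
  Word 5: 'mouse'
  Word 6: 'when'
  Word 7: 'few'
  Word 8: 'loudly'
  Word 9: 'so'
  Word 10: 'a'
  Word 11: 'window'
  Word 12: 'girl'
  Word 13: 'or'
Total words: 13

13


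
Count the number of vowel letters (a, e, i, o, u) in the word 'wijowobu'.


Scanning each character of 'wijowobu':
  Position 1: 'w' -> consonant (running count: 0)
  Position 2: 'i' -> vowel (running count: 1)
  Position 3: 'j' -> consonant (running count: 1)
  Position 4: 'o' -> vowel (running count: 2)
  Position 5: 'w' -> consonant (running count: 2)
  Position 6: 'o' -> vowel (running count: 3)
  Position 7: 'b' -> consonant (running count: 3)
  Position 8: 'u' -> vowel (running count: 4)
Total vowels: 4

4


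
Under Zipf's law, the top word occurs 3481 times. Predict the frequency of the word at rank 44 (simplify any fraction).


Zipf's law: freq(rank) = f1 / rank
f1 = 3481, rank = 44
freq = 3481 / 44
GCD(3481, 44) = 1
Simplified: 3481/44

3481/44


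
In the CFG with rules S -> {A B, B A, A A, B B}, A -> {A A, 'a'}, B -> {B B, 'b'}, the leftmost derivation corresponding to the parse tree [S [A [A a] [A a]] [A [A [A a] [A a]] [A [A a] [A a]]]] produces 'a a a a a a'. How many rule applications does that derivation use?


Every bracketed nonterminal node [X ...] in the tree is produced by exactly one rule application.
Reading the tree off as a leftmost derivation:
  Step 1: S  =>  A A   (applied S -> A A)
  Step 2: A A  =>  A A A   (applied A -> A A)
  Step 3: A A A  =>  a A A   (applied A -> a)
  Step 4: a A A  =>  a a A   (applied A -> a)
  Step 5: a a A  =>  a a A A   (applied A -> A A)
  Step 6: a a A A  =>  a a A A A   (applied A -> A A)
  Step 7: a a A A A  =>  a a a A A   (applied A -> a)
  Step 8: a a a A A  =>  a a a a A   (applied A -> a)
  Step 9: a a a a A  =>  a a a a A A   (applied A -> A A)
  Step 10: a a a a A A  =>  a a a a a A   (applied A -> a)
  Step 11: a a a a a A  =>  a a a a a a   (applied A -> a)
Final yield: a a a a a a
Total rewrite steps: 11

11


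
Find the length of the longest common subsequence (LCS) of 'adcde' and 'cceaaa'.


DP table for LCS of 'adcde' and 'cceaaa':
       c  c  e  a  a  a
    0  0  0  0  0  0  0
  a 0  0  0  0  1  1  1
  d 0  0  0  0  1  1  1
  c 0  1  1  1  1  1  1
  d 0  1  1  1  1  1  1
  e 0  1  1  2  2  2  2
LCS: 'ce'
LCS length = 2

2


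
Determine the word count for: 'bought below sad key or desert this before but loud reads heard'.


Counting words by splitting on spaces:
  Word 1: 'bought'
  Word 2: 'below'
  Word 3: 'sad'
  Word 4: 'key'
  Word 5: 'or'
  Word 6: 'desert'
  Word 7: 'this'
  Word 8: 'before'
  Word 9: 'but'
  Word 10: 'loud'
  Word 11: 'reads'
  Word 12: 'heard'
Total words: 12

12


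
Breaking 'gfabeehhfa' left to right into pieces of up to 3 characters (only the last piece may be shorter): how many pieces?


'gfabeehhfa' has 10 characters.
Chunking with max size 3:
  Chunk 1: 'gfa' (positions 0-2)
  Chunk 2: 'bee' (positions 3-5)
  Chunk 3: 'hhf' (positions 6-8)
  Chunk 4: 'a' (positions 9-9)
Total chunks: ceil(10 / 3) = 4

4


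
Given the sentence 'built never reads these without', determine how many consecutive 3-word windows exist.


Word trigrams from [5] words:
  Trigram 1: (built never reads)
  Trigram 2: (never reads these)
  Trigram 3: (reads these without)
Total word trigrams: 5 - 2 = 3

3


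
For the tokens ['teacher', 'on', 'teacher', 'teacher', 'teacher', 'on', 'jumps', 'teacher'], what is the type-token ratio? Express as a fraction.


Tokens: 8
Unique types: ('jumps', 'on', 'teacher') = 3
TTR = 3/8
Already in lowest terms.

3/8


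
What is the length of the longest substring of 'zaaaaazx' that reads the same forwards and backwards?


Scanning 'zaaaaazx' for palindromic substrings.
Substring at positions 0-6: 'zaaaaaz'.
Check: reverse('zaaaaaz') = 'zaaaaaz' -> palindrome confirmed.
Neighbouring characters ('-' / 'x') break symmetry, so it cannot extend further.
No longer palindromic substring exists; longest length = 7

7


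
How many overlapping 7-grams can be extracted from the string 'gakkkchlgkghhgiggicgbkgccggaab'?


String 'gakkkchlgkghhgiggicgbkgccggaab' has length L = 30.
Number of overlapping n-grams = L - n + 1
Substituting: 30 - 7 + 1 = 24

24


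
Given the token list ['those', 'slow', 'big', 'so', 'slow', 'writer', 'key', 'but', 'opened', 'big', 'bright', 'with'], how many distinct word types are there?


Listing all tokens and tracking unique types:
  Token 1: 'those' -> NEW (unique so far: 1)
  Token 2: 'slow' -> NEW (unique so far: 2)
  Token 3: 'big' -> NEW (unique so far: 3)
  Token 4: 'so' -> NEW (unique so far: 4)
  Token 5: 'slow' -> duplicate (unique so far: 4)
  Token 6: 'writer' -> NEW (unique so far: 5)
  Token 7: 'key' -> NEW (unique so far: 6)
  Token 8: 'but' -> NEW (unique so far: 7)
  Token 9: 'opened' -> NEW (unique so far: 8)
  Token 10: 'big' -> duplicate (unique so far: 8)
  Token 11: 'bright' -> NEW (unique so far: 9)
  Token 12: 'with' -> NEW (unique so far: 10)
Unique types: ('big', 'bright', 'but', 'key', 'opened', 'slow', 'so', 'those', 'with', 'writer')
Vocabulary size: 10

10


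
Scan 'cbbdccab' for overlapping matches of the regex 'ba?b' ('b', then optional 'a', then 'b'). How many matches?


Pattern: ba?b means 'b', then optional 'a', then 'b'.
Scanning 'cbbdccab' position-by-position:
  Pos 0: window 'cbb' -> no
  Pos 1: window 'bbd' -> MATCH
  Pos 2: window 'bdc' -> no
  Pos 3: window 'dcc' -> no
  Pos 4: window 'cca' -> no
  Pos 5: window 'cab' -> no
  Pos 6: window 'ab' -> no
  Pos 7: window 'b' -> no
Total matches: 1

1


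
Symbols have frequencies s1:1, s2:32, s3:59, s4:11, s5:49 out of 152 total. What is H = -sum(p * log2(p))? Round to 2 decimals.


Computing entropy H = -sum(p_i * log2(p_i)):
  s1: p = 1/152 = 0.0066, -p*log2(p) = 0.0477
  s2: p = 32/152 = 0.2105, -p*log2(p) = 0.4732
  s3: p = 59/152 = 0.3882, -p*log2(p) = 0.5299
  s4: p = 11/152 = 0.0724, -p*log2(p) = 0.2742
  s5: p = 49/152 = 0.3224, -p*log2(p) = 0.5265
H = sum of terms = 1.8515
Rounded to 2 decimals: 1.85

1.85


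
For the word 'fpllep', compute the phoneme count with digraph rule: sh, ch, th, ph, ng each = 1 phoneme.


Parsing 'fpllep' greedily, digraphs first:
  'f' -> consonant phoneme (phonemes so far: 1)
  'p' -> consonant phoneme (phonemes so far: 2)
  'l' -> consonant phoneme (phonemes so far: 3)
  'l' -> consonant phoneme (phonemes so far: 4)
  'e' -> vowel phoneme (phonemes so far: 5)
  'p' -> consonant phoneme (phonemes so far: 6)
Total phonemes: 6

6


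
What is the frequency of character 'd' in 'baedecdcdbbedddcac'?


Scanning 'baedecdcdbbedddcac' for 'd':
  Position 3: 'd' -> MATCH (count: 1)
  Position 6: 'd' -> MATCH (count: 2)
  Position 8: 'd' -> MATCH (count: 3)
  Position 12: 'd' -> MATCH (count: 4)
  Position 13: 'd' -> MATCH (count: 5)
  Position 14: 'd' -> MATCH (count: 6)
Total occurrences of 'd': 6

6


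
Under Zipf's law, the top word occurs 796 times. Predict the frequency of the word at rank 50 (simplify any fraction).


Zipf's law: freq(rank) = f1 / rank
f1 = 796, rank = 50
freq = 796 / 50
GCD(796, 50) = 2
Simplified: 398/25

398/25


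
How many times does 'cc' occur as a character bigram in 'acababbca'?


Scanning 'acababbca' for bigram 'cc':
  Position 0: 'ac' -> no
  Position 1: 'ca' -> no
  Position 2: 'ab' -> no
  Position 3: 'ba' -> no
  Position 4: 'ab' -> no
  Position 5: 'bb' -> no
  Position 6: 'bc' -> no
  Position 7: 'ca' -> no
Total matches: 0

0


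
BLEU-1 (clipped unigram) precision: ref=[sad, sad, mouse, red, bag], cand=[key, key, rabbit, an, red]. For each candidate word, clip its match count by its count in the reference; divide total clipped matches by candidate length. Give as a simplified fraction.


Reference word counts: {'bag': 1, 'mouse': 1, 'red': 1, 'sad': 2}
Checking each candidate word (with clipping):
  'key' -> not in reference -> no match (matches: 0)
  'key' -> not in reference -> no match (matches: 0)
  'rabbit' -> not in reference -> no match (matches: 0)
  'an' -> not in reference -> no match (matches: 0)
  'red' -> in reference (ref count 1, used 1/1) -> match (matches: 1)
Clipped matches: 1, Candidate length: 5
Precision = 1/5

1/5


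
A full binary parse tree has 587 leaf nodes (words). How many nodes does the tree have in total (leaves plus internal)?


Leaf nodes (terminals): 587
Internal nodes = n - 1 = 587 - 1 = 586
Total = leaves + internal = 587 + 586 = 1173

1173


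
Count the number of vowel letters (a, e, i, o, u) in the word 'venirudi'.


Scanning each character of 'venirudi':
  Position 1: 'v' -> consonant (running count: 0)
  Position 2: 'e' -> vowel (running count: 1)
  Position 3: 'n' -> consonant (running count: 1)
  Position 4: 'i' -> vowel (running count: 2)
  Position 5: 'r' -> consonant (running count: 2)
  Position 6: 'u' -> vowel (running count: 3)
  Position 7: 'd' -> consonant (running count: 3)
  Position 8: 'i' -> vowel (running count: 4)
Total vowels: 4

4


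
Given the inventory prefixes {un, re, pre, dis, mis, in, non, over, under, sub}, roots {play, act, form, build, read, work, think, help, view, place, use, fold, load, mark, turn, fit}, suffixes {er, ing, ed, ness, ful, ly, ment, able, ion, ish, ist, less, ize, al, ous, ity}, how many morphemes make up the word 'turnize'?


Segmenting 'turnize' against the inventory:
  'turn' -> root (morpheme 1)
  'ize' -> suffix (morpheme 2)
Total morphemes: 2

2


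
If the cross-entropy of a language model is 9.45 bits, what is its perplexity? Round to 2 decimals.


Perplexity formula: PP = 2^H
H = 9.45
PP = 2^9.45
Decompose: 2^9.45 = 2^9 * 2^0.45
2^9 = 512, 2^0.45 ~ 1.3660403
PP ~ 512 * 1.3660403 = 699.4126336
Rounded to 2 decimals: 699.41

699.41


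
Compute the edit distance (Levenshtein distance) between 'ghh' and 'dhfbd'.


Building DP table for s1='ghh' (len 3) and s2='dhfbd' (len 5):
       d  h  f  b  d
    0  1  2  3  4  5
  g 1  1  2  3  4  5
  h 2  2  1  2  3  4
  h 3  3  2  2  3  4
Edit distance = dp[3][5] = 4

4


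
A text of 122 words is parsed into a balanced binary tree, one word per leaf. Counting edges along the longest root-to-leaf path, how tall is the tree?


In a balanced binary tree with n leaves the deepest leaf is ceil(log2(n)) edges below the root.
log2(122) = 6.9307
ceil(6.9307) = 7
height (edges) = 7

7


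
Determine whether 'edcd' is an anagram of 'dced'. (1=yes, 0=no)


Sort characters of 'edcd': 'cdde'
Sort characters of 'dced': 'cdde'
Sorted forms match -> they ARE anagrams
Result: 1

1


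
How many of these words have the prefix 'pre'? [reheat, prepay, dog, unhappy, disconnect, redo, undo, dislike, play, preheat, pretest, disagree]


Checking each word for prefix 'pre':
  'reheat' -> no (count: 0)
  'prepay' -> YES, starts with 'pre' (count: 1)
  'dog' -> no (count: 1)
  'unhappy' -> no (count: 1)
  'disconnect' -> no (count: 1)
  'redo' -> no (count: 1)
  'undo' -> no (count: 1)
  'dislike' -> no (count: 1)
  'play' -> no (count: 1)
  'preheat' -> YES, starts with 'pre' (count: 2)
  'pretest' -> YES, starts with 'pre' (count: 3)
  'disagree' -> no (count: 3)
Total with prefix 'pre': 3

3


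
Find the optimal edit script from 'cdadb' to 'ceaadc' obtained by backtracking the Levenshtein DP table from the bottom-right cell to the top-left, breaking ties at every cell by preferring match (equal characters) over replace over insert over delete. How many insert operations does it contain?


Edit distance = 3. Backtracking from cell (5, 6) with preference match > replace > insert > delete,
then listing the resulting alignment 'cdadb' -> 'ceaadc' left to right:
  Step 1: keep 'c'
  Step 2: insert 'e' [insertion #1]
  Step 3: replace d->a
  Step 4: keep 'a'
  Step 5: keep 'd'
  Step 6: replace b->c
Total insertions: 1

1


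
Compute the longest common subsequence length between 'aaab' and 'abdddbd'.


DP table for LCS of 'aaab' and 'abdddbd':
       a  b  d  d  d  b  d
    0  0  0  0  0  0  0  0
  a 0  1  1  1  1  1  1  1
  a 0  1  1  1  1  1  1  1
  a 0  1  1  1  1  1  1  1
  b 0  1  2  2  2  2  2  2
LCS: 'ab'
LCS length = 2

2


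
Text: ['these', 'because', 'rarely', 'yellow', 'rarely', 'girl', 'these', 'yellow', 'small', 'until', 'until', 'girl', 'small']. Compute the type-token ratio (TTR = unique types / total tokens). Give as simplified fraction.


Tokens: 13
Unique types: ('because', 'girl', 'rarely', 'small', 'these', 'until', 'yellow') = 7
TTR = 7/13
Already in lowest terms.

7/13


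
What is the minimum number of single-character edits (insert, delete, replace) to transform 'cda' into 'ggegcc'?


Building DP table for s1='cda' (len 3) and s2='ggegcc' (len 6):
       g  g  e  g  c  c
    0  1  2  3  4  5  6
  c 1  1  2  3  4  4  5
  d 2  2  2  3  4  5  5
  a 3  3  3  3  4  5  6
Edit distance = dp[3][6] = 6

6


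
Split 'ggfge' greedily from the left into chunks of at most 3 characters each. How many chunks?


'ggfge' has 5 characters.
Chunking with max size 3:
  Chunk 1: 'ggf' (positions 0-2)
  Chunk 2: 'ge' (positions 3-4)
Total chunks: ceil(5 / 3) = 2

2


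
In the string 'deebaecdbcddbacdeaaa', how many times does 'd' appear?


Scanning 'deebaecdbcddbacdeaaa' for 'd':
  Position 0: 'd' -> MATCH (count: 1)
  Position 7: 'd' -> MATCH (count: 2)
  Position 10: 'd' -> MATCH (count: 3)
  Position 11: 'd' -> MATCH (count: 4)
  Position 15: 'd' -> MATCH (count: 5)
Total occurrences of 'd': 5

5


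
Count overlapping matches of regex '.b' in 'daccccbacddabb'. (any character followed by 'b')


Pattern: .b means any character followed by 'b'.
Scanning 'daccccbacddabb' position-by-position:
  Pos 0: window 'da' -> no
  Pos 1: window 'ac' -> no
  Pos 2: window 'cc' -> no
  Pos 3: window 'cc' -> no
  Pos 4: window 'cc' -> no
  Pos 5: window 'cb' -> MATCH
  Pos 6: window 'ba' -> no
  Pos 7: window 'ac' -> no
  Pos 8: window 'cd' -> no
  Pos 9: window 'dd' -> no
  Pos 10: window 'da' -> no
  Pos 11: window 'ab' -> MATCH
  Pos 12: window 'bb' -> MATCH
  Pos 13: window 'b' -> no
Total matches: 3

3


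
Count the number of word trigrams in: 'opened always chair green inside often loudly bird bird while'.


Word trigrams from [10] words:
  Trigram 1: (opened always chair)
  Trigram 2: (always chair green)
  Trigram 3: (chair green inside)
  Trigram 4: (green inside often)
  Trigram 5: (inside often loudly)
  Trigram 6: (often loudly bird)
  Trigram 7: (loudly bird bird)
  Trigram 8: (bird bird while)
Total word trigrams: 10 - 2 = 8

8


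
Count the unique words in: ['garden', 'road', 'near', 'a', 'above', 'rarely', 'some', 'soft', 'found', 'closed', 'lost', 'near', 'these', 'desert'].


Listing all tokens and tracking unique types:
  Token 1: 'garden' -> NEW (unique so far: 1)
  Token 2: 'road' -> NEW (unique so far: 2)
  Token 3: 'near' -> NEW (unique so far: 3)
  Token 4: 'a' -> NEW (unique so far: 4)
  Token 5: 'above' -> NEW (unique so far: 5)
  Token 6: 'rarely' -> NEW (unique so far: 6)
  Token 7: 'some' -> NEW (unique so far: 7)
  Token 8: 'soft' -> NEW (unique so far: 8)
  Token 9: 'found' -> NEW (unique so far: 9)
  Token 10: 'closed' -> NEW (unique so far: 10)
  Token 11: 'lost' -> NEW (unique so far: 11)
  Token 12: 'near' -> duplicate (unique so far: 11)
  Token 13: 'these' -> NEW (unique so far: 12)
  Token 14: 'desert' -> NEW (unique so far: 13)
Unique types: ('a', 'above', 'closed', 'desert', 'found', 'garden', 'lost', 'near', 'rarely', 'road', 'soft', 'some', 'these')
Vocabulary size: 13

13


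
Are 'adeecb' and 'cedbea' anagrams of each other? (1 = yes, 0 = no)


Sort characters of 'adeecb': 'abcdee'
Sort characters of 'cedbea': 'abcdee'
Sorted forms match -> they ARE anagrams
Result: 1

1


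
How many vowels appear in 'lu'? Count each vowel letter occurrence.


Scanning each character of 'lu':
  Position 1: 'l' -> consonant (running count: 0)
  Position 2: 'u' -> vowel (running count: 1)
Total vowels: 1

1


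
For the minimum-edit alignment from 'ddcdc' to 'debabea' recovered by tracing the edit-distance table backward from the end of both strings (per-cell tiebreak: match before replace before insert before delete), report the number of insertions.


Edit distance = 6. Backtracking from cell (5, 7) with preference match > replace > insert > delete,
then listing the resulting alignment 'ddcdc' -> 'debabea' left to right:
  Step 1: keep 'd'
  Step 2: insert 'e' [insertion #1]
  Step 3: insert 'b' [insertion #2]
  Step 4: replace d->a
  Step 5: replace c->b
  Step 6: replace d->e
  Step 7: replace c->a
Total insertions: 2

2


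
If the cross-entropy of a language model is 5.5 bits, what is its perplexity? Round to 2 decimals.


Perplexity formula: PP = 2^H
H = 5.5
PP = 2^5.5
Decompose: 2^5.5 = 2^5 * 2^0.5 = 2^5 * sqrt(2)
2^5 = 32, sqrt(2) ~ 1.4142136
PP ~ 32 * 1.4142136 = 45.2548352
Rounded to 2 decimals: 45.25

45.25


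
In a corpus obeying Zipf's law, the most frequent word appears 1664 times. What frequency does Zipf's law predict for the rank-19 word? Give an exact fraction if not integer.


Zipf's law: freq(rank) = f1 / rank
f1 = 1664, rank = 19
freq = 1664 / 19
GCD(1664, 19) = 1
Simplified: 1664/19

1664/19


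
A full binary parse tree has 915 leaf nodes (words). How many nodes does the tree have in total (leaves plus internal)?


Leaf nodes (terminals): 915
Internal nodes = n - 1 = 915 - 1 = 914
Total = leaves + internal = 915 + 914 = 1829

1829


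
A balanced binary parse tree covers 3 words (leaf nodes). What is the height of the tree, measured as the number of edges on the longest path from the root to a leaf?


In a balanced binary tree with n leaves the deepest leaf is ceil(log2(n)) edges below the root.
log2(3) = 1.5850
ceil(1.5850) = 2
height (edges) = 2

2


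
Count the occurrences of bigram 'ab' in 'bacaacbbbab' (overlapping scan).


Scanning 'bacaacbbbab' for bigram 'ab':
  Position 0: 'ba' -> no
  Position 1: 'ac' -> no
  Position 2: 'ca' -> no
  Position 3: 'aa' -> no
  Position 4: 'ac' -> no
  Position 5: 'cb' -> no
  Position 6: 'bb' -> no
  Position 7: 'bb' -> no
  Position 8: 'ba' -> no
  Position 9: 'ab' -> MATCH
Total matches: 1

1


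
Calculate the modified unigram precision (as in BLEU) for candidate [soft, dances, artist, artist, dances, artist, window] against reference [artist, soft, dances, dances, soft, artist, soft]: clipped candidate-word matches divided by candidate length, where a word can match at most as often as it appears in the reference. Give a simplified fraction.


Reference word counts: {'artist': 2, 'dances': 2, 'soft': 3}
Checking each candidate word (with clipping):
  'soft' -> in reference (ref count 3, used 1/3) -> match (matches: 1)
  'dances' -> in reference (ref count 2, used 1/2) -> match (matches: 2)
  'artist' -> in reference (ref count 2, used 1/2) -> match (matches: 3)
  'artist' -> in reference (ref count 2, used 2/2) -> match (matches: 4)
  'dances' -> in reference (ref count 2, used 2/2) -> match (matches: 5)
  'artist' -> ref count 2 already used up (2/2) -> clipped, no match (matches: 5)
  'window' -> not in reference -> no match (matches: 5)
Clipped matches: 5, Candidate length: 7
Precision = 5/7

5/7


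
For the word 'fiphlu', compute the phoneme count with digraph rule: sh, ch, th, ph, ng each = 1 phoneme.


Parsing 'fiphlu' greedily, digraphs first:
  'f' -> consonant phoneme (phonemes so far: 1)
  'i' -> vowel phoneme (phonemes so far: 2)
  'ph' -> digraph (1 consonant phoneme) (phonemes so far: 3)
  'l' -> consonant phoneme (phonemes so far: 4)
  'u' -> vowel phoneme (phonemes so far: 5)
Total phonemes: 5

5


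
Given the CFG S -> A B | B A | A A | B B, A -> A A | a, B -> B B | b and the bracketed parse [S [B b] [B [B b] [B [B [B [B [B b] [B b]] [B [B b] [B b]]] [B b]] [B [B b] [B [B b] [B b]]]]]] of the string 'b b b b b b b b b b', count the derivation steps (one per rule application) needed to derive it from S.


Every bracketed nonterminal node [X ...] in the tree is produced by exactly one rule application.
Reading the tree off as a leftmost derivation:
  Step 1: S  =>  B B   (applied S -> B B)
  Step 2: B B  =>  b B   (applied B -> b)
  Step 3: b B  =>  b B B   (applied B -> B B)
  Step 4: b B B  =>  b b B   (applied B -> b)
  Step 5: b b B  =>  b b B B   (applied B -> B B)
  Step 6: b b B B  =>  b b B B B   (applied B -> B B)
  Step 7: b b B B B  =>  b b B B B B   (applied B -> B B)
  Step 8: b b B B B B  =>  b b B B B B B   (applied B -> B B)
  Step 9: b b B B B B B  =>  b b b B B B B   (applied B -> b)
  Step 10: b b b B B B B  =>  b b b b B B B   (applied B -> b)
  Step 11: b b b b B B B  =>  b b b b B B B B   (applied B -> B B)
  Step 12: b b b b B B B B  =>  b b b b b B B B   (applied B -> b)
  Step 13: b b b b b B B B  =>  b b b b b b B B   (applied B -> b)
  Step 14: b b b b b b B B  =>  b b b b b b b B   (applied B -> b)
  Step 15: b b b b b b b B  =>  b b b b b b b B B   (applied B -> B B)
  Step 16: b b b b b b b B B  =>  b b b b b b b b B   (applied B -> b)
  Step 17: b b b b b b b b B  =>  b b b b b b b b B B   (applied B -> B B)
  Step 18: b b b b b b b b B B  =>  b b b b b b b b b B   (applied B -> b)
  Step 19: b b b b b b b b b B  =>  b b b b b b b b b b   (applied B -> b)
Final yield: b b b b b b b b b b
Total rewrite steps: 19

19


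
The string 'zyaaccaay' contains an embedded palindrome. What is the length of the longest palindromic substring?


Scanning 'zyaaccaay' for palindromic substrings.
Substring at positions 1-8: 'yaaccaay'.
Check: reverse('yaaccaay') = 'yaaccaay' -> palindrome confirmed.
Neighbouring characters ('z' / '-') break symmetry, so it cannot extend further.
No longer palindromic substring exists; longest length = 8

8


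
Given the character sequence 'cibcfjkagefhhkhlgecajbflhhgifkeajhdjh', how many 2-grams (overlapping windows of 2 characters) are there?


String 'cibcfjkagefhhkhlgecajbflhhgifkeajhdjh' has length L = 37.
Number of overlapping n-grams = L - n + 1
Substituting: 37 - 2 + 1 = 36

36


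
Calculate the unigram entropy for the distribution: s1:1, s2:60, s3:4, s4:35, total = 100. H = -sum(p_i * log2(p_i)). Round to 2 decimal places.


Computing entropy H = -sum(p_i * log2(p_i)):
  s1: p = 1/100 = 0.0100, -p*log2(p) = 0.0664
  s2: p = 60/100 = 0.6000, -p*log2(p) = 0.4422
  s3: p = 4/100 = 0.0400, -p*log2(p) = 0.1858
  s4: p = 35/100 = 0.3500, -p*log2(p) = 0.5301
H = sum of terms = 1.2245
Rounded to 2 decimals: 1.22

1.22


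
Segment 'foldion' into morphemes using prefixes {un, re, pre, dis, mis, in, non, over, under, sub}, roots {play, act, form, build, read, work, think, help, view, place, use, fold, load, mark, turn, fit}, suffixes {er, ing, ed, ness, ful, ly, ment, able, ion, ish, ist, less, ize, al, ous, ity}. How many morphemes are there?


Segmenting 'foldion' against the inventory:
  'fold' -> root (morpheme 1)
  'ion' -> suffix (morpheme 2)
Total morphemes: 2

2


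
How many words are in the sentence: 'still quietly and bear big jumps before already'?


Counting words by splitting on spaces:
  Word 1: 'still'
  Word 2: 'quietly'
  Word 3: 'and'
  Word 4: 'bear'
  Word 5: 'big'
  Word 6: 'jumps'
  Word 7: 'before'
  Word 8: 'already'
Total words: 8

8


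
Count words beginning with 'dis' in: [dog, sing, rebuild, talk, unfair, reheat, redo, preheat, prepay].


Checking each word for prefix 'dis':
  'dog' -> no (count: 0)
  'sing' -> no (count: 0)
  'rebuild' -> no (count: 0)
  'talk' -> no (count: 0)
  'unfair' -> no (count: 0)
  'reheat' -> no (count: 0)
  'redo' -> no (count: 0)
  'preheat' -> no (count: 0)
  'prepay' -> no (count: 0)
Total with prefix 'dis': 0

0


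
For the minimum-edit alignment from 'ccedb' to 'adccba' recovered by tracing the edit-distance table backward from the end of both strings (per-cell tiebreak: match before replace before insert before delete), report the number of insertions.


Edit distance = 5. Backtracking from cell (5, 6) with preference match > replace > insert > delete,
then listing the resulting alignment 'ccedb' -> 'adccba' left to right:
  Step 1: insert 'a' [insertion #1]
  Step 2: replace c->d
  Step 3: keep 'c'
  Step 4: replace e->c
  Step 5: replace d->b
  Step 6: replace b->a
Total insertions: 1

1


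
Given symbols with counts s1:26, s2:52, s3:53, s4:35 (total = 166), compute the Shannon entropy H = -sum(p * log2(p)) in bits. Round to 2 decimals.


Computing entropy H = -sum(p_i * log2(p_i)):
  s1: p = 26/166 = 0.1566, -p*log2(p) = 0.4189
  s2: p = 52/166 = 0.3133, -p*log2(p) = 0.5246
  s3: p = 53/166 = 0.3193, -p*log2(p) = 0.5259
  s4: p = 35/166 = 0.2108, -p*log2(p) = 0.4735
H = sum of terms = 1.9429
Rounded to 2 decimals: 1.94

1.94


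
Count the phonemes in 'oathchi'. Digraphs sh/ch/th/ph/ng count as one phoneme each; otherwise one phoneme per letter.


Parsing 'oathchi' greedily, digraphs first:
  'o' -> vowel phoneme (phonemes so far: 1)
  'a' -> vowel phoneme (phonemes so far: 2)
  'th' -> digraph (1 consonant phoneme) (phonemes so far: 3)
  'ch' -> digraph (1 consonant phoneme) (phonemes so far: 4)
  'i' -> vowel phoneme (phonemes so far: 5)
Total phonemes: 5

5


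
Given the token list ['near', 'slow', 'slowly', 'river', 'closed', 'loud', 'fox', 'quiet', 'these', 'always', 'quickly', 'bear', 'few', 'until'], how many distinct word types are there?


Listing all tokens and tracking unique types:
  Token 1: 'near' -> NEW (unique so far: 1)
  Token 2: 'slow' -> NEW (unique so far: 2)
  Token 3: 'slowly' -> NEW (unique so far: 3)
  Token 4: 'river' -> NEW (unique so far: 4)
  Token 5: 'closed' -> NEW (unique so far: 5)
  Token 6: 'loud' -> NEW (unique so far: 6)
  Token 7: 'fox' -> NEW (unique so far: 7)
  Token 8: 'quiet' -> NEW (unique so far: 8)
  Token 9: 'these' -> NEW (unique so far: 9)
  Token 10: 'always' -> NEW (unique so far: 10)
  Token 11: 'quickly' -> NEW (unique so far: 11)
  Token 12: 'bear' -> NEW (unique so far: 12)
  Token 13: 'few' -> NEW (unique so far: 13)
  Token 14: 'until' -> NEW (unique so far: 14)
Unique types: ('always', 'bear', 'closed', 'few', 'fox', 'loud', 'near', 'quickly', 'quiet', 'river', 'slow', 'slowly', 'these', 'until')
Vocabulary size: 14

14


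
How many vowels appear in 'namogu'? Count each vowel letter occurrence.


Scanning each character of 'namogu':
  Position 1: 'n' -> consonant (running count: 0)
  Position 2: 'a' -> vowel (running count: 1)
  Position 3: 'm' -> consonant (running count: 1)
  Position 4: 'o' -> vowel (running count: 2)
  Position 5: 'g' -> consonant (running count: 2)
  Position 6: 'u' -> vowel (running count: 3)
Total vowels: 3

3


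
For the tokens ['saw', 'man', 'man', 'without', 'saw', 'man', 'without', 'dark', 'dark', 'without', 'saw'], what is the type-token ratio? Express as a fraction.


Tokens: 11
Unique types: ('dark', 'man', 'saw', 'without') = 4
TTR = 4/11
Already in lowest terms.

4/11


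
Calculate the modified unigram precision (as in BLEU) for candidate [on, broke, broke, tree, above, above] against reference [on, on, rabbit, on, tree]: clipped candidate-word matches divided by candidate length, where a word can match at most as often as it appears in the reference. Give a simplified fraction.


Reference word counts: {'on': 3, 'rabbit': 1, 'tree': 1}
Checking each candidate word (with clipping):
  'on' -> in reference (ref count 3, used 1/3) -> match (matches: 1)
  'broke' -> not in reference -> no match (matches: 1)
  'broke' -> not in reference -> no match (matches: 1)
  'tree' -> in reference (ref count 1, used 1/1) -> match (matches: 2)
  'above' -> not in reference -> no match (matches: 2)
  'above' -> not in reference -> no match (matches: 2)
Clipped matches: 2, Candidate length: 6
Precision = 2/6 = 1/3

1/3


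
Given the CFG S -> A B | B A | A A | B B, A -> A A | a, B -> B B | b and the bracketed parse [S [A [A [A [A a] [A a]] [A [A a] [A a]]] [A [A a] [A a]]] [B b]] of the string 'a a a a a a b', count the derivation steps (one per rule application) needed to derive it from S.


Every bracketed nonterminal node [X ...] in the tree is produced by exactly one rule application.
Reading the tree off as a leftmost derivation:
  Step 1: S  =>  A B   (applied S -> A B)
  Step 2: A B  =>  A A B   (applied A -> A A)
  Step 3: A A B  =>  A A A B   (applied A -> A A)
  Step 4: A A A B  =>  A A A A B   (applied A -> A A)
  Step 5: A A A A B  =>  a A A A B   (applied A -> a)
  Step 6: a A A A B  =>  a a A A B   (applied A -> a)
  Step 7: a a A A B  =>  a a A A A B   (applied A -> A A)
  Step 8: a a A A A B  =>  a a a A A B   (applied A -> a)
  Step 9: a a a A A B  =>  a a a a A B   (applied A -> a)
  Step 10: a a a a A B  =>  a a a a A A B   (applied A -> A A)
  Step 11: a a a a A A B  =>  a a a a a A B   (applied A -> a)
  Step 12: a a a a a A B  =>  a a a a a a B   (applied A -> a)
  Step 13: a a a a a a B  =>  a a a a a a b   (applied B -> b)
Final yield: a a a a a a b
Total rewrite steps: 13

13


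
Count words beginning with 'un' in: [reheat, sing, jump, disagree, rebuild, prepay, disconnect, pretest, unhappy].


Checking each word for prefix 'un':
  'reheat' -> no (count: 0)
  'sing' -> no (count: 0)
  'jump' -> no (count: 0)
  'disagree' -> no (count: 0)
  'rebuild' -> no (count: 0)
  'prepay' -> no (count: 0)
  'disconnect' -> no (count: 0)
  'pretest' -> no (count: 0)
  'unhappy' -> YES, starts with 'un' (count: 1)
Total with prefix 'un': 1

1


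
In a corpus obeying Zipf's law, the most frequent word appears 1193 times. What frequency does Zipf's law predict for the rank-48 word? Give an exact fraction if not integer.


Zipf's law: freq(rank) = f1 / rank
f1 = 1193, rank = 48
freq = 1193 / 48
GCD(1193, 48) = 1
Simplified: 1193/48

1193/48


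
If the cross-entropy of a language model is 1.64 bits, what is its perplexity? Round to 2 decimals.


Perplexity formula: PP = 2^H
H = 1.64
PP = 2^1.64
Decompose: 2^1.64 = 2^1 * 2^0.64
2^1 = 2, 2^0.64 ~ 1.5583292
PP ~ 2 * 1.5583292 = 3.1166584
Rounded to 2 decimals: 3.12

3.12


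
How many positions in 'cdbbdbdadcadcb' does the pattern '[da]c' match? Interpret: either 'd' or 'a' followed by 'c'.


Pattern: [da]c means either 'd' or 'a' followed by 'c'.
Scanning 'cdbbdbdadcadcb' position-by-position:
  Pos 0: window 'cd' -> no
  Pos 1: window 'db' -> no
  Pos 2: window 'bb' -> no
  Pos 3: window 'bd' -> no
  Pos 4: window 'db' -> no
  Pos 5: window 'bd' -> no
  Pos 6: window 'da' -> no
  Pos 7: window 'ad' -> no
  Pos 8: window 'dc' -> MATCH
  Pos 9: window 'ca' -> no
  Pos 10: window 'ad' -> no
  Pos 11: window 'dc' -> MATCH
  Pos 12: window 'cb' -> no
  Pos 13: window 'b' -> no
Total matches: 2

2


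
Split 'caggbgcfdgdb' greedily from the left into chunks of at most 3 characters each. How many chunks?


'caggbgcfdgdb' has 12 characters.
Chunking with max size 3:
  Chunk 1: 'cag' (positions 0-2)
  Chunk 2: 'gbg' (positions 3-5)
  Chunk 3: 'cfd' (positions 6-8)
  Chunk 4: 'gdb' (positions 9-11)
Total chunks: ceil(12 / 3) = 4

4


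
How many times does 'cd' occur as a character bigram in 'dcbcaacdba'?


Scanning 'dcbcaacdba' for bigram 'cd':
  Position 0: 'dc' -> no
  Position 1: 'cb' -> no
  Position 2: 'bc' -> no
  Position 3: 'ca' -> no
  Position 4: 'aa' -> no
  Position 5: 'ac' -> no
  Position 6: 'cd' -> MATCH
  Position 7: 'db' -> no
  Position 8: 'ba' -> no
Total matches: 1

1


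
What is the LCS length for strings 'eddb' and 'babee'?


DP table for LCS of 'eddb' and 'babee':
       b  a  b  e  e
    0  0  0  0  0  0
  e 0  0  0  0  1  1
  d 0  0  0  0  1  1
  d 0  0  0  0  1  1
  b 0  1  1  1  1  1
LCS: 'e'
LCS length = 1

1


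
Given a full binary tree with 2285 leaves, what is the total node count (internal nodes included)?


Leaf nodes (terminals): 2285
Internal nodes = n - 1 = 2285 - 1 = 2284
Total = leaves + internal = 2285 + 2284 = 4569

4569


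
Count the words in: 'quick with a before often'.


Counting words by splitting on spaces:
  Word 1: 'quick'
  Word 2: 'with'
  Word 3: 'a'
  Word 4: 'before'
  Word 5: 'often'
Total words: 5

5


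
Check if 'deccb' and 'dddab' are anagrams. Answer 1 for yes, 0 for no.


Sort characters of 'deccb': 'bccde'
Sort characters of 'dddab': 'abddd'
Sorted forms differ -> they are NOT anagrams
Result: 0

0


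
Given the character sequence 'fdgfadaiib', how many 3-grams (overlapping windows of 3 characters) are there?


String 'fdgfadaiib' has length L = 10.
Number of overlapping n-grams = L - n + 1
Substituting: 10 - 3 + 1 = 8

8


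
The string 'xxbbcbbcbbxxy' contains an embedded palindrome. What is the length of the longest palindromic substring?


Scanning 'xxbbcbbcbbxxy' for palindromic substrings.
Substring at positions 0-11: 'xxbbcbbcbbxx'.
Check: reverse('xxbbcbbcbbxx') = 'xxbbcbbcbbxx' -> palindrome confirmed.
Neighbouring characters ('-' / 'y') break symmetry, so it cannot extend further.
No longer palindromic substring exists; longest length = 12

12


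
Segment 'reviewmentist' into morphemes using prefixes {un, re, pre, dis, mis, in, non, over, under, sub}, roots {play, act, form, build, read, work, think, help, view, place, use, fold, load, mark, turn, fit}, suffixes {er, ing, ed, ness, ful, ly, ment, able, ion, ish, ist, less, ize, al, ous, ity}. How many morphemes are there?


Segmenting 'reviewmentist' against the inventory:
  're' -> prefix (morpheme 1)
  'view' -> root (morpheme 2)
  'ment' -> suffix (morpheme 3)
  'ist' -> suffix (morpheme 4)
Total morphemes: 4

4


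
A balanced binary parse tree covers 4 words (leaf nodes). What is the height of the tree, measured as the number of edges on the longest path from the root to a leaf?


In a balanced binary tree with n leaves the deepest leaf is ceil(log2(n)) edges below the root.
log2(4) = 2.0000
ceil(2.0000) = 2
height (edges) = 2

2


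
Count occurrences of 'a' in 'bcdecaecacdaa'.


Scanning 'bcdecaecacdaa' for 'a':
  Position 5: 'a' -> MATCH (count: 1)
  Position 8: 'a' -> MATCH (count: 2)
  Position 11: 'a' -> MATCH (count: 3)
  Position 12: 'a' -> MATCH (count: 4)
Total occurrences of 'a': 4

4


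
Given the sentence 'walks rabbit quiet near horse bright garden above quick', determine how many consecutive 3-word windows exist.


Word trigrams from [9] words:
  Trigram 1: (walks rabbit quiet)
  Trigram 2: (rabbit quiet near)
  Trigram 3: (quiet near horse)
  Trigram 4: (near horse bright)
  Trigram 5: (horse bright garden)
  Trigram 6: (bright garden above)
  Trigram 7: (garden above quick)
Total word trigrams: 9 - 2 = 7

7


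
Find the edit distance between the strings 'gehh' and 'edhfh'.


Building DP table for s1='gehh' (len 4) and s2='edhfh' (len 5):
       e  d  h  f  h
    0  1  2  3  4  5
  g 1  1  2  3  4  5
  e 2  1  2  3  4  5
  h 3  2  2  2  3  4
  h 4  3  3  2  3  3
Edit distance = dp[4][5] = 3

3


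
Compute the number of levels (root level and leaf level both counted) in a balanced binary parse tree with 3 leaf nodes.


In a balanced binary tree with n leaves the deepest leaf is ceil(log2(n)) edges below the root,
so counting node levels inclusive of root and leaves gives ceil(log2(n)) + 1 levels.
log2(3) = 1.5850
ceil(1.5850) = 2
levels = 2 + 1 = 3

3


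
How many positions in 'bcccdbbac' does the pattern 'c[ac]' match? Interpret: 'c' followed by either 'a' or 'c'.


Pattern: c[ac] means 'c' followed by either 'a' or 'c'.
Scanning 'bcccdbbac' position-by-position:
  Pos 0: window 'bc' -> no
  Pos 1: window 'cc' -> MATCH
  Pos 2: window 'cc' -> MATCH
  Pos 3: window 'cd' -> no
  Pos 4: window 'db' -> no
  Pos 5: window 'bb' -> no
  Pos 6: window 'ba' -> no
  Pos 7: window 'ac' -> no
  Pos 8: window 'c' -> no
Total matches: 2

2


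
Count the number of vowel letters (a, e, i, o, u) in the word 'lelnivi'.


Scanning each character of 'lelnivi':
  Position 1: 'l' -> consonant (running count: 0)
  Position 2: 'e' -> vowel (running count: 1)
  Position 3: 'l' -> consonant (running count: 1)
  Position 4: 'n' -> consonant (running count: 1)
  Position 5: 'i' -> vowel (running count: 2)
  Position 6: 'v' -> consonant (running count: 2)
  Position 7: 'i' -> vowel (running count: 3)
Total vowels: 3

3


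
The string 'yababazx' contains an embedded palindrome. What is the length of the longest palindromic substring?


Scanning 'yababazx' for palindromic substrings.
Substring at positions 1-5: 'ababa'.
Check: reverse('ababa') = 'ababa' -> palindrome confirmed.
Neighbouring characters ('y' / 'z') break symmetry, so it cannot extend further.
No longer palindromic substring exists; longest length = 5

5
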